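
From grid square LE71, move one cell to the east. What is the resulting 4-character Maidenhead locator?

Longitude square 7; +1 → 8.
The latitude characters are unchanged.

LE81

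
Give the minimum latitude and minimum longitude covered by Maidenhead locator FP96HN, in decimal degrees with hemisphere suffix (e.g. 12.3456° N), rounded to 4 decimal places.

66.5417° N, 61.4167° W

Field F=5, P=15: +5·20° lon, +15·10° lat → SW at lon -80°, lat 60°.
Square 9, 6: +9·2° lon, +6·1° lat → SW at lon -62°, lat 66°.
Subsquare h=7, n=13: +7·0.0833333° lon, +13·0.0416667° lat → SW at lon -61.4167°, lat 66.5417°.
latitude 66.5417° N, longitude 61.4167° W.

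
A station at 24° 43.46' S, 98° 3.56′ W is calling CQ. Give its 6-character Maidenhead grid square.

Shift to the Maidenhead origin (180°W, 90°S): lon 81.9407, lat 65.2757.
Field: lon ⌊81.9407/20⌋ = 4 → E; lat ⌊65.2757/10⌋ = 6 → G.
Square: lon ⌊1.9407/2⌋ = 0; lat ⌊5.2757/1⌋ = 5.
Subsquare: lon ⌊1.9407/0.0833333⌋ = 23 → x; lat ⌊0.2757/0.0416667⌋ = 6 → g.

EG05xg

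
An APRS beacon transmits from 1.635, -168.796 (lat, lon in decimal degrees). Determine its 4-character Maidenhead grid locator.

Add 180° to longitude and 90° to latitude: 11.20, 91.64.
Field: lon ⌊11.20/20⌋ = 0 → A; lat ⌊91.64/10⌋ = 9 → J.
Square: lon ⌊11.20/2⌋ = 5; lat ⌊1.64/1⌋ = 1.

AJ51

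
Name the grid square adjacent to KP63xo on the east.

Longitude subsquare x = 23; +1 → 24, wraps to 0 = a, carry into square.
Longitude square 6; +1 → 7.
The latitude characters are unchanged.

KP73ao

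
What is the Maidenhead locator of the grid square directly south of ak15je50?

AK15jd59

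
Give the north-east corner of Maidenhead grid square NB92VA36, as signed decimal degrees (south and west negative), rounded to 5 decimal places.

-77.97083, 99.78333

Field N=13, B=1: +13·20° lon, +1·10° lat → SW at lon 80°, lat -80°.
Square 9, 2: +9·2° lon, +2·1° lat → SW at lon 98°, lat -78°.
Subsquare v=21, a=0: +21·0.0833333° lon, +0·0.0416667° lat → SW at lon 99.75°, lat -78°.
Extended square 3, 6: +3·0.00833333° lon, +6·0.00416667° lat → SW at lon 99.775°, lat -77.975°.
Cell spans 0.00833333° lon × 0.00416667° lat. NE corner is SW corner plus one full cell.
latitude -77.97083, longitude 99.78333.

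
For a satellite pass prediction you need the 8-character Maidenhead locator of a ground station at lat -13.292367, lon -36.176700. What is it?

Add 180° to longitude and 90° to latitude: 143.82330, 76.70763.
Field: 143.82330/20 → 7 → H, 76.70763/10 → 7 → H; chars HH.
Square: 3.82330/2 → 1, 6.70763/1 → 6; chars 16.
Subsquare: 1.82330/0.0833333 → 21 → v, 0.70763/0.0416667 → 16 → q; chars vq.
Extended square: 0.07330/0.00833333 → 8, 0.04097/0.00416667 → 9; chars 89.

HH16vq89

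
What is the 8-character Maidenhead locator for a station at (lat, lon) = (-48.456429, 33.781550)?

Add 180° to longitude and 90° to latitude: 213.78155, 41.54357.
Field: lon ⌊213.78155/20⌋ = 10 → K; lat ⌊41.54357/10⌋ = 4 → E.
Square: lon ⌊13.78155/2⌋ = 6; lat ⌊1.54357/1⌋ = 1.
Subsquare: lon ⌊1.78155/0.0833333⌋ = 21 → v; lat ⌊0.54357/0.0416667⌋ = 13 → n.
Extended square: lon ⌊0.03155/0.00833333⌋ = 3; lat ⌊0.00190/0.00416667⌋ = 0.

KE61vn30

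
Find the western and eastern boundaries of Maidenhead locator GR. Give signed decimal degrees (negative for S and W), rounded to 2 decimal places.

-60.00, -40.00

Field G=6, R=17: +6·20° lon, +17·10° lat → SW at lon -60°, lat 80°.
Cell spans 20° lon × 10° lat.
west -60.00, east -40.00.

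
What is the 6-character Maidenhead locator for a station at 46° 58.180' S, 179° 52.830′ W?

AE03ba

Shift to the Maidenhead origin (180°W, 90°S): lon 0.1195, lat 43.0303.
Field: lon ⌊0.1195/20⌋ = 0 → A; lat ⌊43.0303/10⌋ = 4 → E.
Square: lon ⌊0.1195/2⌋ = 0; lat ⌊3.0303/1⌋ = 3.
Subsquare: lon ⌊0.1195/0.0833333⌋ = 1 → b; lat ⌊0.0303/0.0416667⌋ = 0 → a.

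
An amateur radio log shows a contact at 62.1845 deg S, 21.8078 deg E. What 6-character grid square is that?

KC07vt

Shift to the Maidenhead origin (180°W, 90°S): lon 201.8078, lat 27.8155.
Field: 201.8078/20 → 10 → K, 27.8155/10 → 2 → C; chars KC.
Square: 1.8078/2 → 0, 7.8155/1 → 7; chars 07.
Subsquare: 1.8078/0.0833333 → 21 → v, 0.8155/0.0416667 → 19 → t; chars vt.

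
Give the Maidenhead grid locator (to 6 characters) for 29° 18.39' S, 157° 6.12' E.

QG80nq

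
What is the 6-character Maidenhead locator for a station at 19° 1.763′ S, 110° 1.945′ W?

DH40xx

Offset from 180°W / 90°S: lon 69.9676°, lat 70.9706°.
Field: lon ⌊69.9676/20⌋ = 3 → D; lat ⌊70.9706/10⌋ = 7 → H.
Square: lon ⌊9.9676/2⌋ = 4; lat ⌊0.9706/1⌋ = 0.
Subsquare: lon ⌊1.9676/0.0833333⌋ = 23 → x; lat ⌊0.9706/0.0416667⌋ = 23 → x.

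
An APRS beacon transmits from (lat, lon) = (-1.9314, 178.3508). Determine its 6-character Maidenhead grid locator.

RI98eb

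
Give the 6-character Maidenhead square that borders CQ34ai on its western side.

Longitude subsquare a = 0; −1 → -1, wraps to 23 = x, carry into square.
Longitude square 3; −1 → 2.
The latitude characters are unchanged.

CQ24xi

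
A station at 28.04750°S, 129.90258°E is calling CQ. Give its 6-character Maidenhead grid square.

PG41ww

Offset from 180°W / 90°S: lon 309.9026°, lat 61.9525°.
Field: 309.9026/20 → 15 → P, 61.9525/10 → 6 → G; chars PG.
Square: 9.9026/2 → 4, 1.9525/1 → 1; chars 41.
Subsquare: 1.9026/0.0833333 → 22 → w, 0.9525/0.0416667 → 22 → w; chars ww.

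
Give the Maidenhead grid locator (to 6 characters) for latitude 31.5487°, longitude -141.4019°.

Offset from 180°W / 90°S: lon 38.5981°, lat 121.5487°.
Field: 38.5981/20 → 1 → B, 121.5487/10 → 12 → M; chars BM.
Square: 18.5981/2 → 9, 1.5487/1 → 1; chars 91.
Subsquare: 0.5981/0.0833333 → 7 → h, 0.5487/0.0416667 → 13 → n; chars hn.

BM91hn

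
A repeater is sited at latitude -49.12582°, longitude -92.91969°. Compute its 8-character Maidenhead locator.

EE30mu99

Offset from 180°W / 90°S: lon 87.08031°, lat 40.87418°.
Field: lon ⌊87.08031/20⌋ = 4 → E; lat ⌊40.87418/10⌋ = 4 → E.
Square: lon ⌊7.08031/2⌋ = 3; lat ⌊0.87418/1⌋ = 0.
Subsquare: lon ⌊1.08031/0.0833333⌋ = 12 → m; lat ⌊0.87418/0.0416667⌋ = 20 → u.
Extended square: lon ⌊0.08031/0.00833333⌋ = 9; lat ⌊0.04085/0.00416667⌋ = 9.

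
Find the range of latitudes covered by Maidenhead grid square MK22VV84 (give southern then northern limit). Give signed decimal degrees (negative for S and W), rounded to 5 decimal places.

Field M=12, K=10: +12·20° lon, +10·10° lat → SW at lon 60°, lat 10°.
Square 2, 2: +2·2° lon, +2·1° lat → SW at lon 64°, lat 12°.
Subsquare v=21, v=21: +21·0.0833333° lon, +21·0.0416667° lat → SW at lon 65.75°, lat 12.875°.
Extended square 8, 4: +8·0.00833333° lon, +4·0.00416667° lat → SW at lon 65.8167°, lat 12.8917°.
Cell spans 0.00833333° lon × 0.00416667° lat.
south 12.89167, north 12.89583.

12.89167, 12.89583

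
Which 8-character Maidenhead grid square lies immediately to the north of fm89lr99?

FM89ls90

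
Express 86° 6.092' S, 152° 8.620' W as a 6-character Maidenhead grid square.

Shift to the Maidenhead origin (180°W, 90°S): lon 27.8563, lat 3.8985.
Field: 27.8563/20 → 1 → B, 3.8985/10 → 0 → A; chars BA.
Square: 7.8563/2 → 3, 3.8985/1 → 3; chars 33.
Subsquare: 1.8563/0.0833333 → 22 → w, 0.8985/0.0416667 → 21 → v; chars wv.

BA33wv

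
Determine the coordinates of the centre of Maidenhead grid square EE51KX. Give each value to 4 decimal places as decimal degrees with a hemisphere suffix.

48.0208° S, 89.1250° W

Field E=4, E=4: +4·20° lon, +4·10° lat → SW at lon -100°, lat -50°.
Square 5, 1: +5·2° lon, +1·1° lat → SW at lon -90°, lat -49°.
Subsquare k=10, x=23: +10·0.0833333° lon, +23·0.0416667° lat → SW at lon -89.1667°, lat -48.0417°.
Cell spans 0.0833333° lon × 0.0416667° lat. Centre is SW corner plus half of each.
latitude 48.0208° S, longitude 89.1250° W.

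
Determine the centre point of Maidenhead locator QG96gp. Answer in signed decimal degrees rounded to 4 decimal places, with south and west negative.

Field Q=16, G=6: +16·20° lon, +6·10° lat → SW at lon 140°, lat -30°.
Square 9, 6: +9·2° lon, +6·1° lat → SW at lon 158°, lat -24°.
Subsquare g=6, p=15: +6·0.0833333° lon, +15·0.0416667° lat → SW at lon 158.5°, lat -23.375°.
Cell spans 0.0833333° lon × 0.0416667° lat. Centre is SW corner plus half of each.
latitude -23.3542, longitude 158.5417.

-23.3542, 158.5417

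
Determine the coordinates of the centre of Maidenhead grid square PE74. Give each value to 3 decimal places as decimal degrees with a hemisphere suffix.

45.500° S, 135.000° E

Field P=15, E=4: +15·20° lon, +4·10° lat → SW at lon 120°, lat -50°.
Square 7, 4: +7·2° lon, +4·1° lat → SW at lon 134°, lat -46°.
Cell spans 2° lon × 1° lat. Centre is SW corner plus half of each.
latitude 45.500° S, longitude 135.000° E.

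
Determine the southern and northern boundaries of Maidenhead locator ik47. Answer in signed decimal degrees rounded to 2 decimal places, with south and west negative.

Field I=8, K=10: +8·20° lon, +10·10° lat → SW at lon -20°, lat 10°.
Square 4, 7: +4·2° lon, +7·1° lat → SW at lon -12°, lat 17°.
Cell spans 2° lon × 1° lat.
south 17.00, north 18.00.

17.00, 18.00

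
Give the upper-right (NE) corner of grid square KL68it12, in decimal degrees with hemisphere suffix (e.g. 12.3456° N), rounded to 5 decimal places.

Field K=10, L=11: +10·20° lon, +11·10° lat → SW at lon 20°, lat 20°.
Square 6, 8: +6·2° lon, +8·1° lat → SW at lon 32°, lat 28°.
Subsquare i=8, t=19: +8·0.0833333° lon, +19·0.0416667° lat → SW at lon 32.6667°, lat 28.7917°.
Extended square 1, 2: +1·0.00833333° lon, +2·0.00416667° lat → SW at lon 32.675°, lat 28.8°.
Cell spans 0.00833333° lon × 0.00416667° lat. NE corner is SW corner plus one full cell.
latitude 28.80417° N, longitude 32.68333° E.

28.80417° N, 32.68333° E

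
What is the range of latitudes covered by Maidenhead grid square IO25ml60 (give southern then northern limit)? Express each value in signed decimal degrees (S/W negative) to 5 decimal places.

55.45833, 55.46250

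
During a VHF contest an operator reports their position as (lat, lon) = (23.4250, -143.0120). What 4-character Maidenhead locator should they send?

Shift to the Maidenhead origin (180°W, 90°S): lon 36.99, lat 113.42.
Field: 36.99/20 → 1 → B, 113.42/10 → 11 → L; chars BL.
Square: 16.99/2 → 8, 3.42/1 → 3; chars 83.

BL83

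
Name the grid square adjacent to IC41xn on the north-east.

IC51ao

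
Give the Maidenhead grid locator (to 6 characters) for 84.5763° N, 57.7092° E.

LR84un

Add 180° to longitude and 90° to latitude: 237.7092, 174.5763.
Field: lon ⌊237.7092/20⌋ = 11 → L; lat ⌊174.5763/10⌋ = 17 → R.
Square: lon ⌊17.7092/2⌋ = 8; lat ⌊4.5763/1⌋ = 4.
Subsquare: lon ⌊1.7092/0.0833333⌋ = 20 → u; lat ⌊0.5763/0.0416667⌋ = 13 → n.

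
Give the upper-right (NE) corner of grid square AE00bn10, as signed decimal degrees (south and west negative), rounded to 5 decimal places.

Field A=0, E=4: +0·20° lon, +4·10° lat → SW at lon -180°, lat -50°.
Square 0, 0: +0·2° lon, +0·1° lat → SW at lon -180°, lat -50°.
Subsquare b=1, n=13: +1·0.0833333° lon, +13·0.0416667° lat → SW at lon -179.917°, lat -49.4583°.
Extended square 1, 0: +1·0.00833333° lon, +0·0.00416667° lat → SW at lon -179.908°, lat -49.4583°.
Cell spans 0.00833333° lon × 0.00416667° lat. NE corner is SW corner plus one full cell.
latitude -49.45417, longitude -179.90000.

-49.45417, -179.90000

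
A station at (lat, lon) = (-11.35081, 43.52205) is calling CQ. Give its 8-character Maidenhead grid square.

LH18sp25

Add 180° to longitude and 90° to latitude: 223.52205, 78.64919.
Field (20°×10°, letters A–R): 223.52205/20 → 11 → L, 78.64919/10 → 7 → H; chars LH.
Square (2°×1°, digits 0–9): 3.52205/2 → 1, 8.64919/1 → 8; chars 18.
Subsquare (5′×2.5′, letters a–x): 1.52205/0.0833333 → 18 → s, 0.64919/0.0416667 → 15 → p; chars sp.
Extended square (30″×15″, digits 0–9): 0.02205/0.00833333 → 2, 0.02419/0.00416667 → 5; chars 25.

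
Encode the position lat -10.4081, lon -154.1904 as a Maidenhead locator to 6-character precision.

Offset from 180°W / 90°S: lon 25.8096°, lat 79.5919°.
Field: 25.8096/20 → 1 → B, 79.5919/10 → 7 → H; chars BH.
Square: 5.8096/2 → 2, 9.5919/1 → 9; chars 29.
Subsquare: 1.8096/0.0833333 → 21 → v, 0.5919/0.0416667 → 14 → o; chars vo.

BH29vo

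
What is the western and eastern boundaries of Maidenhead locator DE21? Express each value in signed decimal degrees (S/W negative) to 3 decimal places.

-116.000, -114.000

Field D=3, E=4: +3·20° lon, +4·10° lat → SW at lon -120°, lat -50°.
Square 2, 1: +2·2° lon, +1·1° lat → SW at lon -116°, lat -49°.
Cell spans 2° lon × 1° lat.
west -116.000, east -114.000.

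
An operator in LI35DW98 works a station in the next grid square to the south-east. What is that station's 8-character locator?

Longitude extended square 9; +1 → 10, wraps to 0, carry into subsquare.
Longitude subsquare d = 3; +1 → 4 = e.
Latitude extended square 8; −1 → 7.

LI35ew07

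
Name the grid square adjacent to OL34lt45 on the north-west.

OL34lt36

Longitude extended square 4; −1 → 3.
Latitude extended square 5; +1 → 6.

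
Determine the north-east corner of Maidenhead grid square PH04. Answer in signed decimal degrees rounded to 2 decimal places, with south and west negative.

-15.00, 122.00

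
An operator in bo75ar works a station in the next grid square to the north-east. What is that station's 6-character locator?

Longitude subsquare a = 0; +1 → 1 = b.
Latitude subsquare r = 17; +1 → 18 = s.

BO75bs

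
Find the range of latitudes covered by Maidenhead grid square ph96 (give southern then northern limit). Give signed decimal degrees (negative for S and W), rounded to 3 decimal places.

Field P=15, H=7: +15·20° lon, +7·10° lat → SW at lon 120°, lat -20°.
Square 9, 6: +9·2° lon, +6·1° lat → SW at lon 138°, lat -14°.
Cell spans 2° lon × 1° lat.
south -14.000, north -13.000.

-14.000, -13.000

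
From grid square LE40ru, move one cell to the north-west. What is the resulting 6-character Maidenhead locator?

LE40qv

Longitude subsquare r = 17; −1 → 16 = q.
Latitude subsquare u = 20; +1 → 21 = v.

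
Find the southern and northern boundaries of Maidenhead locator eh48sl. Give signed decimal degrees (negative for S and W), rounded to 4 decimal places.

-11.5417, -11.5000

Field E=4, H=7: +4·20° lon, +7·10° lat → SW at lon -100°, lat -20°.
Square 4, 8: +4·2° lon, +8·1° lat → SW at lon -92°, lat -12°.
Subsquare s=18, l=11: +18·0.0833333° lon, +11·0.0416667° lat → SW at lon -90.5°, lat -11.5417°.
Cell spans 0.0833333° lon × 0.0416667° lat.
south -11.5417, north -11.5000.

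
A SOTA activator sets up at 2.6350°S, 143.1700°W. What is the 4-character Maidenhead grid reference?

Add 180° to longitude and 90° to latitude: 36.83, 87.36.
Field: lon ⌊36.83/20⌋ = 1 → B; lat ⌊87.36/10⌋ = 8 → I.
Square: lon ⌊16.83/2⌋ = 8; lat ⌊7.36/1⌋ = 7.

BI87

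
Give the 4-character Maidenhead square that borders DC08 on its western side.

Longitude square 0; −1 → -1, wraps to 9, carry into field.
Longitude field D = 3; −1 → 2 = C.
The latitude characters are unchanged.

CC98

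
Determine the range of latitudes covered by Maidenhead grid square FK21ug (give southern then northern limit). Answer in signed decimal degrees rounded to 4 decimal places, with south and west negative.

Field F=5, K=10: +5·20° lon, +10·10° lat → SW at lon -80°, lat 10°.
Square 2, 1: +2·2° lon, +1·1° lat → SW at lon -76°, lat 11°.
Subsquare u=20, g=6: +20·0.0833333° lon, +6·0.0416667° lat → SW at lon -74.3333°, lat 11.25°.
Cell spans 0.0833333° lon × 0.0416667° lat.
south 11.2500, north 11.2917.

11.2500, 11.2917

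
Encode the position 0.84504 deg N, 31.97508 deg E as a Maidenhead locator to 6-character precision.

KJ50xu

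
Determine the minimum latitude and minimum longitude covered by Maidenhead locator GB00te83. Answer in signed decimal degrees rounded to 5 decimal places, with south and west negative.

Field G=6, B=1: +6·20° lon, +1·10° lat → SW at lon -60°, lat -80°.
Square 0, 0: +0·2° lon, +0·1° lat → SW at lon -60°, lat -80°.
Subsquare t=19, e=4: +19·0.0833333° lon, +4·0.0416667° lat → SW at lon -58.4167°, lat -79.8333°.
Extended square 8, 3: +8·0.00833333° lon, +3·0.00416667° lat → SW at lon -58.35°, lat -79.8208°.
latitude -79.82083, longitude -58.35000.

-79.82083, -58.35000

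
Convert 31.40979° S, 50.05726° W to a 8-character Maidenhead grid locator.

Offset from 180°W / 90°S: lon 129.94274°, lat 58.59021°.
Field: lon ⌊129.94274/20⌋ = 6 → G; lat ⌊58.59021/10⌋ = 5 → F.
Square: lon ⌊9.94274/2⌋ = 4; lat ⌊8.59021/1⌋ = 8.
Subsquare: lon ⌊1.94274/0.0833333⌋ = 23 → x; lat ⌊0.59021/0.0416667⌋ = 14 → o.
Extended square: lon ⌊0.02607/0.00833333⌋ = 3; lat ⌊0.00688/0.00416667⌋ = 1.

GF48xo31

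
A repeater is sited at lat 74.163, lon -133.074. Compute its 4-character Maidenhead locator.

Add 180° to longitude and 90° to latitude: 46.93, 164.16.
Field: 46.93/20 → 2 → C, 164.16/10 → 16 → Q; chars CQ.
Square: 6.93/2 → 3, 4.16/1 → 4; chars 34.

CQ34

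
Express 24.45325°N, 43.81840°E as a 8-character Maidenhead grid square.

Add 180° to longitude and 90° to latitude: 223.81840, 114.45325.
Field (20°×10°, letters A–R): lon ⌊223.81840/20⌋ = 11 → L; lat ⌊114.45325/10⌋ = 11 → L.
Square (2°×1°, digits 0–9): lon ⌊3.81840/2⌋ = 1; lat ⌊4.45325/1⌋ = 4.
Subsquare (5′×2.5′, letters a–x): lon ⌊1.81840/0.0833333⌋ = 21 → v; lat ⌊0.45325/0.0416667⌋ = 10 → k.
Extended square (30″×15″, digits 0–9): lon ⌊0.06840/0.00833333⌋ = 8; lat ⌊0.03658/0.00416667⌋ = 8.

LL14vk88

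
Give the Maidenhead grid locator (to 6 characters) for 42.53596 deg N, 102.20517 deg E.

ON12cm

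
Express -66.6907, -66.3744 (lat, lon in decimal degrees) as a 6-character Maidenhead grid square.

Offset from 180°W / 90°S: lon 113.6256°, lat 23.3093°.
Field (20°×10°, letters A–R): 113.6256/20 → 5 → F, 23.3093/10 → 2 → C; chars FC.
Square (2°×1°, digits 0–9): 13.6256/2 → 6, 3.3093/1 → 3; chars 63.
Subsquare (5′×2.5′, letters a–x): 1.6256/0.0833333 → 19 → t, 0.3093/0.0416667 → 7 → h; chars th.

FC63th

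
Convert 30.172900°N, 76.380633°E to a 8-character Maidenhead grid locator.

Offset from 180°W / 90°S: lon 256.38063°, lat 120.17290°.
Field (20°×10°, letters A–R): lon ⌊256.38063/20⌋ = 12 → M; lat ⌊120.17290/10⌋ = 12 → M.
Square (2°×1°, digits 0–9): lon ⌊16.38063/2⌋ = 8; lat ⌊0.17290/1⌋ = 0.
Subsquare (5′×2.5′, letters a–x): lon ⌊0.38063/0.0833333⌋ = 4 → e; lat ⌊0.17290/0.0416667⌋ = 4 → e.
Extended square (30″×15″, digits 0–9): lon ⌊0.04730/0.00833333⌋ = 5; lat ⌊0.00623/0.00416667⌋ = 1.

MM80ee51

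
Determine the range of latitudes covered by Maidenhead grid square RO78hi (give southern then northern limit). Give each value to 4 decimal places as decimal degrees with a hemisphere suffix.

Field R=17, O=14: +17·20° lon, +14·10° lat → SW at lon 160°, lat 50°.
Square 7, 8: +7·2° lon, +8·1° lat → SW at lon 174°, lat 58°.
Subsquare h=7, i=8: +7·0.0833333° lon, +8·0.0416667° lat → SW at lon 174.583°, lat 58.3333°.
Cell spans 0.0833333° lon × 0.0416667° lat.
south 58.3333° N, north 58.3750° N.

58.3333° N, 58.3750° N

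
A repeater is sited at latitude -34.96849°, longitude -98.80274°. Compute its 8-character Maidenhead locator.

EF05oa37

Add 180° to longitude and 90° to latitude: 81.19726, 55.03151.
Field: 81.19726/20 → 4 → E, 55.03151/10 → 5 → F; chars EF.
Square: 1.19726/2 → 0, 5.03151/1 → 5; chars 05.
Subsquare: 1.19726/0.0833333 → 14 → o, 0.03151/0.0416667 → 0 → a; chars oa.
Extended square: 0.03059/0.00833333 → 3, 0.03151/0.00416667 → 7; chars 37.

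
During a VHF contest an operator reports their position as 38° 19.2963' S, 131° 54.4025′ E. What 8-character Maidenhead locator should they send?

Add 180° to longitude and 90° to latitude: 311.90671, 51.67840.
Field: 311.90671/20 → 15 → P, 51.67840/10 → 5 → F; chars PF.
Square: 11.90671/2 → 5, 1.67840/1 → 1; chars 51.
Subsquare: 1.90671/0.0833333 → 22 → w, 0.67840/0.0416667 → 16 → q; chars wq.
Extended square: 0.07337/0.00833333 → 8, 0.01173/0.00416667 → 2; chars 82.

PF51wq82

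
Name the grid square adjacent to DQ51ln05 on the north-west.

DQ51kn96

Longitude extended square 0; −1 → -1, wraps to 9, carry into subsquare.
Longitude subsquare l = 11; −1 → 10 = k.
Latitude extended square 5; +1 → 6.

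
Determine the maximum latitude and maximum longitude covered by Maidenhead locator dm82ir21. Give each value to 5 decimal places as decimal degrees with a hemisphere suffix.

32.71667° N, 103.30833° W

Field D=3, M=12: +3·20° lon, +12·10° lat → SW at lon -120°, lat 30°.
Square 8, 2: +8·2° lon, +2·1° lat → SW at lon -104°, lat 32°.
Subsquare i=8, r=17: +8·0.0833333° lon, +17·0.0416667° lat → SW at lon -103.333°, lat 32.7083°.
Extended square 2, 1: +2·0.00833333° lon, +1·0.00416667° lat → SW at lon -103.317°, lat 32.7125°.
Cell spans 0.00833333° lon × 0.00416667° lat. NE corner is SW corner plus one full cell.
latitude 32.71667° N, longitude 103.30833° W.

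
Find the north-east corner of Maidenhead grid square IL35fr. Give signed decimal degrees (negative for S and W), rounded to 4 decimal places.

25.7500, -13.5000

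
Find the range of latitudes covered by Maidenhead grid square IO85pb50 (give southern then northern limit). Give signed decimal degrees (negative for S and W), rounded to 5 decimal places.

55.04167, 55.04583

Field I=8, O=14: +8·20° lon, +14·10° lat → SW at lon -20°, lat 50°.
Square 8, 5: +8·2° lon, +5·1° lat → SW at lon -4°, lat 55°.
Subsquare p=15, b=1: +15·0.0833333° lon, +1·0.0416667° lat → SW at lon -2.75°, lat 55.0417°.
Extended square 5, 0: +5·0.00833333° lon, +0·0.00416667° lat → SW at lon -2.70833°, lat 55.0417°.
Cell spans 0.00833333° lon × 0.00416667° lat.
south 55.04167, north 55.04583.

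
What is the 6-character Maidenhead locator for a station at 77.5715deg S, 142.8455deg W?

Shift to the Maidenhead origin (180°W, 90°S): lon 37.1545, lat 12.4285.
Field (20°×10°, letters A–R): lon ⌊37.1545/20⌋ = 1 → B; lat ⌊12.4285/10⌋ = 1 → B.
Square (2°×1°, digits 0–9): lon ⌊17.1545/2⌋ = 8; lat ⌊2.4285/1⌋ = 2.
Subsquare (5′×2.5′, letters a–x): lon ⌊1.1545/0.0833333⌋ = 13 → n; lat ⌊0.4285/0.0416667⌋ = 10 → k.

BB82nk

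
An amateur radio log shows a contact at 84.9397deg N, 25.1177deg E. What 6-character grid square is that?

KR24nw

Add 180° to longitude and 90° to latitude: 205.1177, 174.9397.
Field (20°×10°, letters A–R): 205.1177/20 → 10 → K, 174.9397/10 → 17 → R; chars KR.
Square (2°×1°, digits 0–9): 5.1177/2 → 2, 4.9397/1 → 4; chars 24.
Subsquare (5′×2.5′, letters a–x): 1.1177/0.0833333 → 13 → n, 0.9397/0.0416667 → 22 → w; chars nw.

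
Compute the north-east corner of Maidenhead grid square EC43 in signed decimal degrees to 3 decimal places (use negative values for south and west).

Field E=4, C=2: +4·20° lon, +2·10° lat → SW at lon -100°, lat -70°.
Square 4, 3: +4·2° lon, +3·1° lat → SW at lon -92°, lat -67°.
Cell spans 2° lon × 1° lat. NE corner is SW corner plus one full cell.
latitude -66.000, longitude -90.000.

-66.000, -90.000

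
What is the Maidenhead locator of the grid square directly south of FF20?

FE29

Latitude square 0; −1 → -1, wraps to 9, carry into field.
Latitude field F = 5; −1 → 4 = E.
The longitude characters are unchanged.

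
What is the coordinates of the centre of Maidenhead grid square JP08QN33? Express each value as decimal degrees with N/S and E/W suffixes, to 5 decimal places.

Field J=9, P=15: +9·20° lon, +15·10° lat → SW at lon 0°, lat 60°.
Square 0, 8: +0·2° lon, +8·1° lat → SW at lon 0°, lat 68°.
Subsquare q=16, n=13: +16·0.0833333° lon, +13·0.0416667° lat → SW at lon 1.33333°, lat 68.5417°.
Extended square 3, 3: +3·0.00833333° lon, +3·0.00416667° lat → SW at lon 1.35833°, lat 68.5542°.
Cell spans 0.00833333° lon × 0.00416667° lat. Centre is SW corner plus half of each.
latitude 68.55625° N, longitude 1.36250° E.

68.55625° N, 1.36250° E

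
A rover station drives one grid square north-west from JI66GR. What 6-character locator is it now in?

JI66fs

Longitude subsquare g = 6; −1 → 5 = f.
Latitude subsquare r = 17; +1 → 18 = s.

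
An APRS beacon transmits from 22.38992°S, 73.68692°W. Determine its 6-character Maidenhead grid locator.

FG37do

Add 180° to longitude and 90° to latitude: 106.3131, 67.6101.
Field (20°×10°, letters A–R): lon ⌊106.3131/20⌋ = 5 → F; lat ⌊67.6101/10⌋ = 6 → G.
Square (2°×1°, digits 0–9): lon ⌊6.3131/2⌋ = 3; lat ⌊7.6101/1⌋ = 7.
Subsquare (5′×2.5′, letters a–x): lon ⌊0.3131/0.0833333⌋ = 3 → d; lat ⌊0.6101/0.0416667⌋ = 14 → o.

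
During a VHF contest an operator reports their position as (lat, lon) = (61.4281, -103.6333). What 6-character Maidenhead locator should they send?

DP81ek

Add 180° to longitude and 90° to latitude: 76.3667, 151.4281.
Field: 76.3667/20 → 3 → D, 151.4281/10 → 15 → P; chars DP.
Square: 16.3667/2 → 8, 1.4281/1 → 1; chars 81.
Subsquare: 0.3667/0.0833333 → 4 → e, 0.4281/0.0416667 → 10 → k; chars ek.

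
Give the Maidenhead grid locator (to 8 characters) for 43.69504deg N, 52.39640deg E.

Shift to the Maidenhead origin (180°W, 90°S): lon 232.39640, lat 133.69504.
Field: 232.39640/20 → 11 → L, 133.69504/10 → 13 → N; chars LN.
Square: 12.39640/2 → 6, 3.69504/1 → 3; chars 63.
Subsquare: 0.39640/0.0833333 → 4 → e, 0.69504/0.0416667 → 16 → q; chars eq.
Extended square: 0.06307/0.00833333 → 7, 0.02837/0.00416667 → 6; chars 76.

LN63eq76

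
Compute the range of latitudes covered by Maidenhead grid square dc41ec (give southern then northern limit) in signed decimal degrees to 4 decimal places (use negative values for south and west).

-68.9167, -68.8750

Field D=3, C=2: +3·20° lon, +2·10° lat → SW at lon -120°, lat -70°.
Square 4, 1: +4·2° lon, +1·1° lat → SW at lon -112°, lat -69°.
Subsquare e=4, c=2: +4·0.0833333° lon, +2·0.0416667° lat → SW at lon -111.667°, lat -68.9167°.
Cell spans 0.0833333° lon × 0.0416667° lat.
south -68.9167, north -68.8750.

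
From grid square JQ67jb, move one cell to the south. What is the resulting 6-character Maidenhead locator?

Latitude subsquare b = 1; −1 → 0 = a.
The longitude characters are unchanged.

JQ67ja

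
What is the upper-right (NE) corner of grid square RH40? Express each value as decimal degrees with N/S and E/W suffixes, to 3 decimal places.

19.000° S, 170.000° E

Field R=17, H=7: +17·20° lon, +7·10° lat → SW at lon 160°, lat -20°.
Square 4, 0: +4·2° lon, +0·1° lat → SW at lon 168°, lat -20°.
Cell spans 2° lon × 1° lat. NE corner is SW corner plus one full cell.
latitude 19.000° S, longitude 170.000° E.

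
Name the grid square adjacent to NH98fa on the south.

NH97fx

Latitude subsquare a = 0; −1 → -1, wraps to 23 = x, carry into square.
Latitude square 8; −1 → 7.
The longitude characters are unchanged.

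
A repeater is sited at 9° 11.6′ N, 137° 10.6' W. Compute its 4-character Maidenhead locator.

CJ19

Shift to the Maidenhead origin (180°W, 90°S): lon 42.82, lat 99.19.
Field (20°×10°, letters A–R): 42.82/20 → 2 → C, 99.19/10 → 9 → J; chars CJ.
Square (2°×1°, digits 0–9): 2.82/2 → 1, 9.19/1 → 9; chars 19.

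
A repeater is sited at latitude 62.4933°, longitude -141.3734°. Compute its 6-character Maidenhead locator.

BP92hl

Add 180° to longitude and 90° to latitude: 38.6266, 152.4933.
Field (20°×10°, letters A–R): 38.6266/20 → 1 → B, 152.4933/10 → 15 → P; chars BP.
Square (2°×1°, digits 0–9): 18.6266/2 → 9, 2.4933/1 → 2; chars 92.
Subsquare (5′×2.5′, letters a–x): 0.6266/0.0833333 → 7 → h, 0.4933/0.0416667 → 11 → l; chars hl.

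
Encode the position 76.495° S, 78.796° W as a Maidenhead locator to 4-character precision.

FB03

Shift to the Maidenhead origin (180°W, 90°S): lon 101.20, lat 13.50.
Field: lon ⌊101.20/20⌋ = 5 → F; lat ⌊13.50/10⌋ = 1 → B.
Square: lon ⌊1.20/2⌋ = 0; lat ⌊3.50/1⌋ = 3.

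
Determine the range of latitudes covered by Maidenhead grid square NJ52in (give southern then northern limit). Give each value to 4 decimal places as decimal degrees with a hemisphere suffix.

Field N=13, J=9: +13·20° lon, +9·10° lat → SW at lon 80°, lat 0°.
Square 5, 2: +5·2° lon, +2·1° lat → SW at lon 90°, lat 2°.
Subsquare i=8, n=13: +8·0.0833333° lon, +13·0.0416667° lat → SW at lon 90.6667°, lat 2.54167°.
Cell spans 0.0833333° lon × 0.0416667° lat.
south 2.5417° N, north 2.5833° N.

2.5417° N, 2.5833° N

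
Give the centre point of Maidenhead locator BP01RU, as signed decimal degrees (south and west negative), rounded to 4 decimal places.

61.8542, -158.5417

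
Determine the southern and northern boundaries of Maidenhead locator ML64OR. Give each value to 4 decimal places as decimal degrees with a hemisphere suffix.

24.7083° N, 24.7500° N

Field M=12, L=11: +12·20° lon, +11·10° lat → SW at lon 60°, lat 20°.
Square 6, 4: +6·2° lon, +4·1° lat → SW at lon 72°, lat 24°.
Subsquare o=14, r=17: +14·0.0833333° lon, +17·0.0416667° lat → SW at lon 73.1667°, lat 24.7083°.
Cell spans 0.0833333° lon × 0.0416667° lat.
south 24.7083° N, north 24.7500° N.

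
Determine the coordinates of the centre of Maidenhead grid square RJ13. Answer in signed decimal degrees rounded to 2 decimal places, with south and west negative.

Field R=17, J=9: +17·20° lon, +9·10° lat → SW at lon 160°, lat 0°.
Square 1, 3: +1·2° lon, +3·1° lat → SW at lon 162°, lat 3°.
Cell spans 2° lon × 1° lat. Centre is SW corner plus half of each.
latitude 3.50, longitude 163.00.

3.50, 163.00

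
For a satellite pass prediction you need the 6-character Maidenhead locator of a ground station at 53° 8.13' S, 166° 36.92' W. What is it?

Shift to the Maidenhead origin (180°W, 90°S): lon 13.3847, lat 36.8645.
Field: 13.3847/20 → 0 → A, 36.8645/10 → 3 → D; chars AD.
Square: 13.3847/2 → 6, 6.8645/1 → 6; chars 66.
Subsquare: 1.3847/0.0833333 → 16 → q, 0.8645/0.0416667 → 20 → u; chars qu.

AD66qu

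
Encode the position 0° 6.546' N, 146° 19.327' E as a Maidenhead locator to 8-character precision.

Shift to the Maidenhead origin (180°W, 90°S): lon 326.32212, lat 90.10910.
Field: 326.32212/20 → 16 → Q, 90.10910/10 → 9 → J; chars QJ.
Square: 6.32212/2 → 3, 0.10910/1 → 0; chars 30.
Subsquare: 0.32212/0.0833333 → 3 → d, 0.10910/0.0416667 → 2 → c; chars dc.
Extended square: 0.07212/0.00833333 → 8, 0.02577/0.00416667 → 6; chars 86.

QJ30dc86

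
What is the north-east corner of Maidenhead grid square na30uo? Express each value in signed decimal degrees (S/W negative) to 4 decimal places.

Field N=13, A=0: +13·20° lon, +0·10° lat → SW at lon 80°, lat -90°.
Square 3, 0: +3·2° lon, +0·1° lat → SW at lon 86°, lat -90°.
Subsquare u=20, o=14: +20·0.0833333° lon, +14·0.0416667° lat → SW at lon 87.6667°, lat -89.4167°.
Cell spans 0.0833333° lon × 0.0416667° lat. NE corner is SW corner plus one full cell.
latitude -89.3750, longitude 87.7500.

-89.3750, 87.7500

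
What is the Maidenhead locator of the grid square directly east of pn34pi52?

PN34pi62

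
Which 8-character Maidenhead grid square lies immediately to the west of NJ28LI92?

Longitude extended square 9; −1 → 8.
The latitude characters are unchanged.

NJ28li82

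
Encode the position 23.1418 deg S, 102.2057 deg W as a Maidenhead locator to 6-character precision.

DG86vu

Add 180° to longitude and 90° to latitude: 77.7943, 66.8582.
Field (20°×10°, letters A–R): 77.7943/20 → 3 → D, 66.8582/10 → 6 → G; chars DG.
Square (2°×1°, digits 0–9): 17.7943/2 → 8, 6.8582/1 → 6; chars 86.
Subsquare (5′×2.5′, letters a–x): 1.7943/0.0833333 → 21 → v, 0.8582/0.0416667 → 20 → u; chars vu.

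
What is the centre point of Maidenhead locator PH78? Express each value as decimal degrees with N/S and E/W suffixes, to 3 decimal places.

11.500° S, 135.000° E

Field P=15, H=7: +15·20° lon, +7·10° lat → SW at lon 120°, lat -20°.
Square 7, 8: +7·2° lon, +8·1° lat → SW at lon 134°, lat -12°.
Cell spans 2° lon × 1° lat. Centre is SW corner plus half of each.
latitude 11.500° S, longitude 135.000° E.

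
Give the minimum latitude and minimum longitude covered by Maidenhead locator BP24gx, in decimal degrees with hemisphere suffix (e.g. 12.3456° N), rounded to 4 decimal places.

Field B=1, P=15: +1·20° lon, +15·10° lat → SW at lon -160°, lat 60°.
Square 2, 4: +2·2° lon, +4·1° lat → SW at lon -156°, lat 64°.
Subsquare g=6, x=23: +6·0.0833333° lon, +23·0.0416667° lat → SW at lon -155.5°, lat 64.9583°.
latitude 64.9583° N, longitude 155.5000° W.

64.9583° N, 155.5000° W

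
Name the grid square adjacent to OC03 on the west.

NC93

Longitude square 0; −1 → -1, wraps to 9, carry into field.
Longitude field O = 14; −1 → 13 = N.
The latitude characters are unchanged.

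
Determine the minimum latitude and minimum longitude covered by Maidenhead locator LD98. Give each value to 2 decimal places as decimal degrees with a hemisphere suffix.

52.00° S, 58.00° E

Field L=11, D=3: +11·20° lon, +3·10° lat → SW at lon 40°, lat -60°.
Square 9, 8: +9·2° lon, +8·1° lat → SW at lon 58°, lat -52°.
latitude 52.00° S, longitude 58.00° E.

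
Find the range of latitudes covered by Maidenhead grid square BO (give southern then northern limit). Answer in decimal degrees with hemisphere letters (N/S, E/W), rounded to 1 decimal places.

Field B=1, O=14: +1·20° lon, +14·10° lat → SW at lon -160°, lat 50°.
Cell spans 20° lon × 10° lat.
south 50.0° N, north 60.0° N.

50.0° N, 60.0° N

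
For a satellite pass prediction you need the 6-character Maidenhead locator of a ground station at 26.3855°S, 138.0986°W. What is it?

CG03wo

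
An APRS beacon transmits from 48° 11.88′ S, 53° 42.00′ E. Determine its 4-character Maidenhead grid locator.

Add 180° to longitude and 90° to latitude: 233.70, 41.80.
Field: 233.70/20 → 11 → L, 41.80/10 → 4 → E; chars LE.
Square: 13.70/2 → 6, 1.80/1 → 1; chars 61.

LE61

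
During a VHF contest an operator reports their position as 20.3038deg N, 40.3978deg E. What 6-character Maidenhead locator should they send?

LL00eh

Add 180° to longitude and 90° to latitude: 220.3978, 110.3038.
Field: lon ⌊220.3978/20⌋ = 11 → L; lat ⌊110.3038/10⌋ = 11 → L.
Square: lon ⌊0.3978/2⌋ = 0; lat ⌊0.3038/1⌋ = 0.
Subsquare: lon ⌊0.3978/0.0833333⌋ = 4 → e; lat ⌊0.3038/0.0416667⌋ = 7 → h.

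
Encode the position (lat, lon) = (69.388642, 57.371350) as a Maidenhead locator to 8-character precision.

LP89qj43

Shift to the Maidenhead origin (180°W, 90°S): lon 237.37135, lat 159.38864.
Field (20°×10°, letters A–R): lon ⌊237.37135/20⌋ = 11 → L; lat ⌊159.38864/10⌋ = 15 → P.
Square (2°×1°, digits 0–9): lon ⌊17.37135/2⌋ = 8; lat ⌊9.38864/1⌋ = 9.
Subsquare (5′×2.5′, letters a–x): lon ⌊1.37135/0.0833333⌋ = 16 → q; lat ⌊0.38864/0.0416667⌋ = 9 → j.
Extended square (30″×15″, digits 0–9): lon ⌊0.03802/0.00833333⌋ = 4; lat ⌊0.01364/0.00416667⌋ = 3.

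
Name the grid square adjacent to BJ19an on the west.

BJ09xn

Longitude subsquare a = 0; −1 → -1, wraps to 23 = x, carry into square.
Longitude square 1; −1 → 0.
The latitude characters are unchanged.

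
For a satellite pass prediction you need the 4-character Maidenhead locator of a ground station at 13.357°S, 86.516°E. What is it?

NH36

Shift to the Maidenhead origin (180°W, 90°S): lon 266.52, lat 76.64.
Field: lon ⌊266.52/20⌋ = 13 → N; lat ⌊76.64/10⌋ = 7 → H.
Square: lon ⌊6.52/2⌋ = 3; lat ⌊6.64/1⌋ = 6.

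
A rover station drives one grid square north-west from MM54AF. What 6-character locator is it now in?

MM44xg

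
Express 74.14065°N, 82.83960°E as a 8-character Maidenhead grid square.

NQ14kd03

Add 180° to longitude and 90° to latitude: 262.83960, 164.14065.
Field: lon ⌊262.83960/20⌋ = 13 → N; lat ⌊164.14065/10⌋ = 16 → Q.
Square: lon ⌊2.83960/2⌋ = 1; lat ⌊4.14065/1⌋ = 4.
Subsquare: lon ⌊0.83960/0.0833333⌋ = 10 → k; lat ⌊0.14065/0.0416667⌋ = 3 → d.
Extended square: lon ⌊0.00627/0.00833333⌋ = 0; lat ⌊0.01565/0.00416667⌋ = 3.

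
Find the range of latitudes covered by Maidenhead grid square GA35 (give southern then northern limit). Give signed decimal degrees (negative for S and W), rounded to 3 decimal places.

Field G=6, A=0: +6·20° lon, +0·10° lat → SW at lon -60°, lat -90°.
Square 3, 5: +3·2° lon, +5·1° lat → SW at lon -54°, lat -85°.
Cell spans 2° lon × 1° lat.
south -85.000, north -84.000.

-85.000, -84.000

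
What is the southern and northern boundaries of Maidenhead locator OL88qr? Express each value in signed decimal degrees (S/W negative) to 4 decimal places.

Field O=14, L=11: +14·20° lon, +11·10° lat → SW at lon 100°, lat 20°.
Square 8, 8: +8·2° lon, +8·1° lat → SW at lon 116°, lat 28°.
Subsquare q=16, r=17: +16·0.0833333° lon, +17·0.0416667° lat → SW at lon 117.333°, lat 28.7083°.
Cell spans 0.0833333° lon × 0.0416667° lat.
south 28.7083, north 28.7500.

28.7083, 28.7500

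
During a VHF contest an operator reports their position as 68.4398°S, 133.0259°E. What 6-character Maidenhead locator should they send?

PC61mn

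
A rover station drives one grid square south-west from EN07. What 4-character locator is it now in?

DN96

Longitude square 0; −1 → -1, wraps to 9, carry into field.
Longitude field E = 4; −1 → 3 = D.
Latitude square 7; −1 → 6.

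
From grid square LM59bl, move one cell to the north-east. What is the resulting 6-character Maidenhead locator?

Longitude subsquare b = 1; +1 → 2 = c.
Latitude subsquare l = 11; +1 → 12 = m.

LM59cm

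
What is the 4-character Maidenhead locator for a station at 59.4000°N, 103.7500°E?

Offset from 180°W / 90°S: lon 283.75°, lat 149.40°.
Field: lon ⌊283.75/20⌋ = 14 → O; lat ⌊149.40/10⌋ = 14 → O.
Square: lon ⌊3.75/2⌋ = 1; lat ⌊9.40/1⌋ = 9.

OO19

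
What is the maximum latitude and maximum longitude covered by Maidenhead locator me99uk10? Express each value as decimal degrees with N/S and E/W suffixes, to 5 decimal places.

Field M=12, E=4: +12·20° lon, +4·10° lat → SW at lon 60°, lat -50°.
Square 9, 9: +9·2° lon, +9·1° lat → SW at lon 78°, lat -41°.
Subsquare u=20, k=10: +20·0.0833333° lon, +10·0.0416667° lat → SW at lon 79.6667°, lat -40.5833°.
Extended square 1, 0: +1·0.00833333° lon, +0·0.00416667° lat → SW at lon 79.675°, lat -40.5833°.
Cell spans 0.00833333° lon × 0.00416667° lat. NE corner is SW corner plus one full cell.
latitude 40.57917° S, longitude 79.68333° E.

40.57917° S, 79.68333° E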